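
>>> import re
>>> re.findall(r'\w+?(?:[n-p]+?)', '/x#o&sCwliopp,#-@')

['sCwlio', 'pp']

Pattern: one or more of a word character (lazy); then one or more of a character in [n-p] (lazy) (non-capturing group).
Lazy quantifiers expand one character at a time until the remainder of the pattern can match.
Walking the string: at [5:11] → 'sCwlio'; at [11:13] → 'pp'.
`findall` yields the raw match text (2 of them) because the pattern has no groups.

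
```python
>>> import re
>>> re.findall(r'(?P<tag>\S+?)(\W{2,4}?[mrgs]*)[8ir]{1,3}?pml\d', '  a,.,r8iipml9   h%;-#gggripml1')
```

[('a', ',.,r'), ('h', '%;-#gggr')]

A `+?`/`*?`/`{m,n}?` starts at its minimum and grows only as far as needed for what follows to match.
`findall` packs the 2 group values into a tuple for every match.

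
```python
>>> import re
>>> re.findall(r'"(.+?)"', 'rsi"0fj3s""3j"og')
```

The `?` after the quantifier makes it lazy — it takes as little as possible before letting the rest of the pattern try.
Because there's exactly one group, `findall` drops the full match and keeps group 1 from each hit.

['0fj3s', '3j']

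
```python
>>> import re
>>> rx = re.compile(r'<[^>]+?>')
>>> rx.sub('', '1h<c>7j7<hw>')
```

'1h7j7'

Every occurrence is swapped for ''.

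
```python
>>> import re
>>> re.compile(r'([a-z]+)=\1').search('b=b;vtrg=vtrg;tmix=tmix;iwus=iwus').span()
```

(0, 3)

`\1` has to match the exact text group 1 already captured.
Unlike `match`, `search` isn't anchored — it looks for the pattern anywhere in the string.
The match spans [0:3] → 'b=b'.
Captured: group 1 = 'b'.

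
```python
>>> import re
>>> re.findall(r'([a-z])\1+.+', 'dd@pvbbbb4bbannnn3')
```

`\1` has to match the exact text group 1 already captured.
Walking the string: at [0:18] match 'dd@pvbbbb4bbannnn3', group 1 = 'd'.
One capturing group, so `findall` returns just the captured substring from the one match — 1 in all.

['d']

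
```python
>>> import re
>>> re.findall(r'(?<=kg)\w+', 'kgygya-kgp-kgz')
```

['ygya', 'p', 'z']

The lookaround is zero-width — it requires the adjacent text to match without consuming it, so the asserted text isn't part of the match.
Matches: at [2:6] → 'ygya'; at [9:10] → 'p'; at [13:14] → 'z'.
No capturing groups, so `findall` returns the 3 full match strings.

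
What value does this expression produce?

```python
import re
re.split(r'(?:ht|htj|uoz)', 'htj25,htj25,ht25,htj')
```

['', 'j25,', 'j25,', '25,', 'j']

The regex engine tests alternatives in the order written; an earlier branch that matches wins even if a later one would match more.
Matches to split on: at [0:2] → 'ht'; at [6:8] → 'ht'; at [12:14] → 'ht'; at [17:19] → 'ht'.
The string is cut at each match, leaving 5 pieces.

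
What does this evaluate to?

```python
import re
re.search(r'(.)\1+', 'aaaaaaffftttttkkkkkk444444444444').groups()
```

('a',)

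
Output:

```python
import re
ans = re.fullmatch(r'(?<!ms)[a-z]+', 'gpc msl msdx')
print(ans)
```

None

The negative lookahead/lookbehind blocks any match where the forbidden context is present.
`fullmatch` succeeds only if the pattern covers the string from start to end.
Here the string isn't matched end-to-end, so the call returns None.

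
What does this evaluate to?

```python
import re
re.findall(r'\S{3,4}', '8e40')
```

['8e40']

The pattern matches 3 to 4 of a non-whitespace character.
With no groups in the pattern, `findall` gives back each whole match — 1 here.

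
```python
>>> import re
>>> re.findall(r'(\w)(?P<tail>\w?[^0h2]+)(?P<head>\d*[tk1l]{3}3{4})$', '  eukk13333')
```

[('e', 'u', 'kk13333')]

This matches a word character (captured); then optionally a word character, then one or more of any character except [0h2] (captured as 'tail'); then zero or more of a digit, then exactly 3 of one of [tk1l], then exactly 4 of the literal '3' (captured as 'head'); then anchored at the end.
Walking the string: at [2:11] match 'eukk13333', groups = ('e', 'u', 'kk13333').
3 groups means the one result is a tuple of 3 captured strings — 1 here.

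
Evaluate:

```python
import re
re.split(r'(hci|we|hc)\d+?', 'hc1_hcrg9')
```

['', 'hc', '_hcrg9']

Matches to split on: at [0:3] → 'hc1'.
The group in the pattern means `split` returns the separators' captures alongside the pieces.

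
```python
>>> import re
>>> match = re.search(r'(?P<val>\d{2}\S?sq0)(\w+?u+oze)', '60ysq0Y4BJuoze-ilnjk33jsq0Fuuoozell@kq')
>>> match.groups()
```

('60ysq0', 'Y4BJuoze')

Pattern: exactly 2 of a digit, then optionally a non-whitespace character, then the literal 'sq0' (captured as 'val'); then one or more of a word character (lazy), then one or more of a literal 'u', then the literal 'oze' (captured).
`re.search` scans for the first position where the pattern succeeds.
The match spans [0:14] → '60ysq0Y4BJuoze'.
Captured: group 1 = '60ysq0', group 2 = 'Y4BJuoze'.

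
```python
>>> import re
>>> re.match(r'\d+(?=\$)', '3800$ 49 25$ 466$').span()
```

`re.match` won't scan ahead — the pattern has to work from the very first character.
The match spans [0:4] → '3800'.

(0, 4)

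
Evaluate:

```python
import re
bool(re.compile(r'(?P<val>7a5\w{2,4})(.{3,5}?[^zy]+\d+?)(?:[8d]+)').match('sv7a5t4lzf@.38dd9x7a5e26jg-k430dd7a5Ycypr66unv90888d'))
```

`re.match` won't scan ahead — the pattern has to work from the very first character.
Here the pattern fails at index 0, so the call returns None, and `bool(None)` is False.

False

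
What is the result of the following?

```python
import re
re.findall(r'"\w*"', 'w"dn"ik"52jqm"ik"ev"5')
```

['"dn"', '"52jqm"', '"ev"']

Walking the string: at [1:5] → '"dn"'; at [7:14] → '"52jqm"'; at [16:20] → '"ev"'.
`findall` yields the raw match text (3 of them) because the pattern has no groups.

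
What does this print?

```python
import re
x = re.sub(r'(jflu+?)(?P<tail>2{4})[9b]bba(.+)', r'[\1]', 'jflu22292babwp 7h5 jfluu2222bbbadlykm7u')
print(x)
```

The pattern matches the literal 'jfl', then one or more of the literal 'u' (lazy) (captured); then exactly 4 of a literal '2' (captured as 'tail'); then one of [9b], then the literal 'bba'; then one or more of any character (captured).
Each match is replaced using the text its own group 1 captured.

jflu22292babwp 7h5 [jfluu]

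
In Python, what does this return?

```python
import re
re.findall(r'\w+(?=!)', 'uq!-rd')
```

Because the assertion is zero-width, the text it checks is not consumed and won't appear in the result.
Since nothing is captured, `findall` lists the 1 matched substring directly.

['uq']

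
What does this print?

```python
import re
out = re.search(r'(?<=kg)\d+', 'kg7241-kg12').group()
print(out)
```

7241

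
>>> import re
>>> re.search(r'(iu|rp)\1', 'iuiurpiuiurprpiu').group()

'iuiu'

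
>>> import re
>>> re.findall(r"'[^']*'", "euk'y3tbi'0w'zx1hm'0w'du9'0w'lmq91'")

["'y3tbi'", "'zx1hm'", "'du9'", "'lmq91'"]

With no groups in the pattern, `findall` gives back each whole match — 4 here.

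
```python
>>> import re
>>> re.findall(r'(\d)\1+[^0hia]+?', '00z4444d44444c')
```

`\1` is not a pattern — it's the concrete string captured by group 1, re-applied verbatim.
One capturing group, so `findall` returns just the captured substring from each match — 3 in all.

['0', '4', '4']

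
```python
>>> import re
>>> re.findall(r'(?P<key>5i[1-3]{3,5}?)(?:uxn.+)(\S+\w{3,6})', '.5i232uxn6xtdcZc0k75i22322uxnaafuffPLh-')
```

[('5i232', 'fPLh')]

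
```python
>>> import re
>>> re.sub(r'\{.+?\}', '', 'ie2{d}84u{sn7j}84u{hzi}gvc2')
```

'ie284u84ugvc2'

Every occurrence is swapped for ''.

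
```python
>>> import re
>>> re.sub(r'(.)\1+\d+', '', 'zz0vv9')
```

A backreference is literal: `\1` must see the identical characters the first group matched.
Each match is replaced by ''.

''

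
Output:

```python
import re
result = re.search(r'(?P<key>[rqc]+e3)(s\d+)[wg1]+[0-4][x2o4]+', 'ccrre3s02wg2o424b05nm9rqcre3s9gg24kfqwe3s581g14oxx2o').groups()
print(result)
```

('ccrre3', 's02')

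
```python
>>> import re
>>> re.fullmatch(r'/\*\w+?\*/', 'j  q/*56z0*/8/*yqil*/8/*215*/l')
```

None

`fullmatch` succeeds only if the pattern covers the string from start to end.
Here the string isn't matched end-to-end, so the call returns None.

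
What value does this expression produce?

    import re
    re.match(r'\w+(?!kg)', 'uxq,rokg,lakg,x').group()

'uxq'

Because the assertion is negative and zero-width, positions next to the forbidden text are skipped.
`re.match` only tries the pattern at the start of the string.
The match spans [0:3] → 'uxq'.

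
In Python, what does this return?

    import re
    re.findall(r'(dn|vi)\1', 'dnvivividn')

['vi']

`\1` has to match the exact text group 1 already captured.
Because there's exactly one group, `findall` drops the full match and keeps group 1 from the one hit.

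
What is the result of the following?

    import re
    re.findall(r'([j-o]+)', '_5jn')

['jn']

The pattern matches one or more of a character in [j-o] (captured).
Walking the string: at [2:4] match 'jn', group 1 = 'jn'.
With a single group, `findall` returns only what that group captured — 1 item.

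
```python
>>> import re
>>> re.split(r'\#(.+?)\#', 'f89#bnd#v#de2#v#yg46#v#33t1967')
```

['f89', 'bnd', 'v', 'de2', 'v', 'yg46', 'v#33t1967']

With a capturing group present, the delimiter's captured portion is kept in the result list.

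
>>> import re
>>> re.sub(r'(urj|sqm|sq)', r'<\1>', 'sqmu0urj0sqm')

'<sqm>u0<urj>0<sqm>'

The regex engine tests alternatives in the order written; an earlier branch that matches wins even if a later one would match more.
The replacement refers to a captured group, so each match is rewritten using its own captured text.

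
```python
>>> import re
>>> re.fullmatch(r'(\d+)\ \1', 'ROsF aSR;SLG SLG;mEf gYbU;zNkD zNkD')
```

`\1` has to match the exact text group 1 already captured.
`fullmatch` succeeds only if the pattern covers the string from start to end.
Here there's no way to consume every character, so the call returns None.

None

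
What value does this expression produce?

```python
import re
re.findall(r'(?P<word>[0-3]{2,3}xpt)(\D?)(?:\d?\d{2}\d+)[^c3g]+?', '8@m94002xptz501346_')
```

The pattern matches 2 to 3 of a character in [0-3], then the literal 'xpt' (captured as 'word'); then optionally a non-digit (captured); then optionally a digit, then exactly 2 of a digit, then one or more of a digit (non-capturing group); then one or more of any character except [c3g] (lazy).
Walking the string: at [5:19] match '002xptz501346_', groups = ('002xpt', 'z').
Multiple groups make `findall` return tuples — one 2-tuple for the one match.

[('002xpt', 'z')]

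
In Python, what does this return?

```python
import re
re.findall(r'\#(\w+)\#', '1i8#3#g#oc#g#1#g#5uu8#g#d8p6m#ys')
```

One capturing group, so `findall` returns just the captured substring from each match — 5 in all.

['3', 'oc', '1', '5uu8', 'd8p6m']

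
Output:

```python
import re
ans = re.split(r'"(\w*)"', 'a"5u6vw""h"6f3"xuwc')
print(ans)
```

['a', '5u6vw', '', 'h', '6f3"xuwc']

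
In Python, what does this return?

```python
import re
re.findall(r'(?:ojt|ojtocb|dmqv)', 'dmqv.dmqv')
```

Walking the string: at [0:4] → 'dmqv'; at [5:9] → 'dmqv'.
`findall` yields the raw match text (2 of them) because the pattern has no groups.

['dmqv', 'dmqv']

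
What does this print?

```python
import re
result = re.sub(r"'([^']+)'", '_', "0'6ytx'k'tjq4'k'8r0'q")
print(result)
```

Every occurrence is swapped for '_'.

0_k_k_q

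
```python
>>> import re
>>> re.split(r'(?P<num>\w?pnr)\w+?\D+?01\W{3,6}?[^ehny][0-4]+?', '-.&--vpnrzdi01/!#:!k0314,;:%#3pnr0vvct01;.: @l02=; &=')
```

['-.&--', 'vpnr', '314,;:%#', '3pnr', '2=; &=']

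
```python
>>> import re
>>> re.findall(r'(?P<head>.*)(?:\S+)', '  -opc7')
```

Pattern: zero or more of any character (captured as 'head'); then one or more of a non-whitespace character (non-capturing group).
Scanning left to right: at [0:7] match '  -opc7', group 1 = '  -opc'.
With a single group, `findall` returns only what that group captured — 1 item.

['  -opc']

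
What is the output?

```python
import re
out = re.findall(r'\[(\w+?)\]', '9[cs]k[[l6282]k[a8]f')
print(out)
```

['cs', 'l6282', 'a8']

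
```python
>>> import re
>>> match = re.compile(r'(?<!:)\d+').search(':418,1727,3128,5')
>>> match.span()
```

(2, 4)

A negative assertion filters positions out without eating any characters.
`re.search` scans for the first position where the pattern succeeds.
The match spans [2:4] → '18'.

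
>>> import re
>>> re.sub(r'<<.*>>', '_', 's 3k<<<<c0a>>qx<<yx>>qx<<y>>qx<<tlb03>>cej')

's 3k_cej'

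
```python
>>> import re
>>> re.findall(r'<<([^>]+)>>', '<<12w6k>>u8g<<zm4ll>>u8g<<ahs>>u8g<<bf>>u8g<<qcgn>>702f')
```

Scanning left to right: at [0:9] match '<<12w6k>>', group 1 = '12w6k'; at [12:21] match '<<zm4ll>>', group 1 = 'zm4ll'; at [24:31] match '<<ahs>>', group 1 = 'ahs'; at [34:40] match '<<bf>>', group 1 = 'bf'; at [43:51] match '<<qcgn>>', group 1 = 'qcgn'.
One capturing group, so `findall` returns just the captured substring from each match — 5 in all.

['12w6k', 'zm4ll', 'ahs', 'bf', 'qcgn']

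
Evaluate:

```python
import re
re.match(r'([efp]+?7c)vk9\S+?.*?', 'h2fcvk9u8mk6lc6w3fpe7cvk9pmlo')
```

None

`re.match` won't scan ahead — the pattern has to work from the very first character.
Here the pattern fails at index 0, so the call returns None.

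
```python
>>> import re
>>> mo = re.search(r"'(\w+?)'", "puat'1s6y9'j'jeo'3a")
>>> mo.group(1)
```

'1s6y9'

Unlike `match`, `search` isn't anchored — it looks for the pattern anywhere in the string.
The match spans [4:11] → "'1s6y9'".
Captured: group 1 = '1s6y9'.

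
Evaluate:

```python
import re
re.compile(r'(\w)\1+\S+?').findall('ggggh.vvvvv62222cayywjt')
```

['g', 'v', '2', 'y']

`\1` has to match the exact text group 1 already captured.
Because there's exactly one group, `findall` drops the full match and keeps group 1 from each hit.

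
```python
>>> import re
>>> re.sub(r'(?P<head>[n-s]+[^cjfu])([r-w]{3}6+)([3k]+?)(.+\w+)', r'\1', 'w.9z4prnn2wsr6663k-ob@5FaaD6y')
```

The pattern matches one or more of a character in [n-s], then any character except [cjfu] (captured as 'head'); then exactly 3 of a character in [r-w], then one or more of the literal '6' (captured); then one or more of one of [3k] (lazy) (captured); then one or more of any character, then one or more of a word character (captured).
Matches: at [5:29] → 'prnn2wsr6663k-ob@5FaaD6y'.
Each match is replaced using the text its own group 1 captured.

'w.9z4prnn2'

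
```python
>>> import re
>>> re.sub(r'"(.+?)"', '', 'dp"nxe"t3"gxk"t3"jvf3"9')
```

'dpt3t39'

Matches: at [2:7] → '"nxe"'; at [9:14] → '"gxk"'; at [16:22] → '"jvf3"'.
Every occurrence is swapped for ''.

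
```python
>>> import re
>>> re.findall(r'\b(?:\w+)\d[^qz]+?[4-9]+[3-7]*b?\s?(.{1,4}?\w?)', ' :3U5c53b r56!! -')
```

This matches a word boundary (`\b`, zero-width); then one or more of a word character (non-capturing group); then a digit, then one or more of any character except [qz] (lazy); then one or more of a character in [4-9], then zero or more of a character in [3-7]; then optionally a literal 'b', then optionally whitespace; then 1 to 4 of any character (lazy), then optionally a word character (captured).
A non-greedy quantifier consumes as few characters as it can — just enough that the remainder of the pattern still matches from where it stops; whatever follows it matches normally.
Scanning left to right: at [2:14] match '3U5c53b r56!', group 1 = '!'.
Because there's exactly one group, `findall` drops the full match and keeps group 1 from the one hit.

['!']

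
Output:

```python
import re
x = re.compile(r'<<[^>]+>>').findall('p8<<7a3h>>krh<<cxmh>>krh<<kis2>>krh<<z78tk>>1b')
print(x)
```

Scanning left to right: at [2:10] → '<<7a3h>>'; at [13:21] → '<<cxmh>>'; at [24:32] → '<<kis2>>'; at [35:44] → '<<z78tk>>'.
With no groups in the pattern, `findall` gives back each whole match — 4 here.

['<<7a3h>>', '<<cxmh>>', '<<kis2>>', '<<z78tk>>']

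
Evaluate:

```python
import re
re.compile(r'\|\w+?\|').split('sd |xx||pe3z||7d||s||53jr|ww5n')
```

['sd ', '', '', '', '', 'ww5n']

Matches to split on: at [3:7] → '|xx|'; at [7:13] → '|pe3z|'; at [13:17] → '|7d|'; at [17:20] → '|s|'; at [20:26] → '|53jr|'.
`split` removes every match and returns the 6 fragments in between.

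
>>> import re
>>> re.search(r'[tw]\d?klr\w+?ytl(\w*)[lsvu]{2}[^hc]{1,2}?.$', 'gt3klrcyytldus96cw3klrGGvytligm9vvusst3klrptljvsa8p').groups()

This matches one of [tw], then optionally a digit; then the literal 'klr', then one or more of a word character (lazy), then the literal 'ytl'; then zero or more of a word character (captured); then exactly 2 of one of [lsvu], then 1 to 2 of any character except [hc] (lazy), then any character; then anchored at the end.
A non-greedy quantifier consumes as few characters as it can — just enough that the remainder of the pattern still matches from where it stops; whatever follows it matches normally.
Unlike `match`, `search` isn't anchored — it looks for the pattern anywhere in the string.
The match spans [1:51] → 't3klrcyytldus96cw3klrGGvytligm9vvusst3klrptljvsa8p'.
Captured: group 1 = 'dus96cw3klrGGvytligm9vvusst3klrptlj'.

('dus96cw3klrGGvytligm9vvusst3klrptlj',)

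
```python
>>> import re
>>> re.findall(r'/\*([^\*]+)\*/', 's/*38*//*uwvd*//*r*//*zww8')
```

['38', 'uwvd', 'r']

Walking the string: at [1:7] match '/*38*/', group 1 = '38'; at [7:15] match '/*uwvd*/', group 1 = 'uwvd'; at [15:20] match '/*r*/', group 1 = 'r'.
`findall` collects group 1 from each match (3 total).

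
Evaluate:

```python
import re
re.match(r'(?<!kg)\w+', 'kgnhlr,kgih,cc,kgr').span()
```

Because the assertion is negative and zero-width, positions next to the forbidden text are skipped.
`re.match` won't scan ahead — the pattern has to work from the very first character.
The match spans [0:6] → 'kgnhlr'.

(0, 6)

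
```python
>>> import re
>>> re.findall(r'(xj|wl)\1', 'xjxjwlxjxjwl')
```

['xj', 'xj']

The backreference `\1` re-matches whatever the first group consumed, character for character.
Because there's exactly one group, `findall` drops the full match and keeps group 1 from each hit.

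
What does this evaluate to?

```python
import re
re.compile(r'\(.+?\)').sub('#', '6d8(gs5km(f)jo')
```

'6d8#jo'

Each match is replaced by '#'.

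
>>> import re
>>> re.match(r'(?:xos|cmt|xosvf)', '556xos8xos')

None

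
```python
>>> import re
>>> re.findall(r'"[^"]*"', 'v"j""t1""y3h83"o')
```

No capturing groups, so `findall` returns the 3 full match strings.

['"j"', '"t1"', '"y3h83"']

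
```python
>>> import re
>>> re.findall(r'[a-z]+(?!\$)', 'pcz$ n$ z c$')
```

['pc', 'z']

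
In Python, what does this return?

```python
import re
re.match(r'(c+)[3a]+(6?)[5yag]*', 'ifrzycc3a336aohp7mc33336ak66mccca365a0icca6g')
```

None

The pattern matches one or more of a literal 'c' (captured); then one or more of one of [3a]; then optionally a literal '6' (captured); then zero or more of one of [5yag].
`re.match` only tries the pattern at the start of the string.
Here the string doesn't start with a match, so the call returns None.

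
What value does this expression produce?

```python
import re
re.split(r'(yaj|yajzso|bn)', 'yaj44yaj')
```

Matches to split on: at [0:3] → 'yaj'; at [5:8] → 'yaj'.
Because the pattern has a capturing group, `split` also inserts each captured text between the pieces.

['', 'yaj', '44', 'yaj', '']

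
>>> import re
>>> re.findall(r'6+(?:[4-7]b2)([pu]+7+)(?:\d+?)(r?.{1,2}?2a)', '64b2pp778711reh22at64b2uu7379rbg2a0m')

The pattern matches one or more of a literal '6'; then a character in [4-7], then the literal 'b2' (non-capturing group); then one or more of one of [pu], then one or more of a literal '7' (captured); then one or more of a digit (lazy) (non-capturing group); then optionally the literal 'r', then 1 to 2 of any character (lazy), then the literal '2a' (captured).
With 2 capturing groups, `findall` returns a 2-tuple per match.

[('uu7', 'rbg2a')]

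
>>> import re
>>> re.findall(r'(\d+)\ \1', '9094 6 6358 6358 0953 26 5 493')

['6']

`\1` is not a pattern — it's the concrete string captured by group 1, re-applied verbatim.
Matches: at [5:8] match '6 6', group 1 = '6'.
One capturing group, so `findall` returns just the captured substring from the one match — 1 in all.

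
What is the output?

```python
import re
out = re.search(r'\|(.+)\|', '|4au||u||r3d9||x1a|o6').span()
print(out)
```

`search` walks the string left to right and returns the first match it finds.
The match spans [0:19] → '|4au||u||r3d9||x1a|'.
Captured: group 1 = '4au||u||r3d9||x1a'.

(0, 19)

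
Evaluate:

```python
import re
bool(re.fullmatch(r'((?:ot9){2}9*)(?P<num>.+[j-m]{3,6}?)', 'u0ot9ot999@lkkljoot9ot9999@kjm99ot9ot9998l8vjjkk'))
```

This matches the literal 'ot9' repeated 2 times, then zero or more of the literal '9' (captured); then one or more of any character, then 3 to 6 of a character in [j-m] (lazy) (captured as 'num').
For `fullmatch`, every character of the input must be accounted for by the pattern.
Here there's no way to consume every character, so the call returns None, and `bool(None)` is False.

False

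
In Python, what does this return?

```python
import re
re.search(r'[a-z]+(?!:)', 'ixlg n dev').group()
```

Because the assertion is negative and zero-width, positions next to the forbidden text are skipped.
Unlike `match`, `search` isn't anchored — it looks for the pattern anywhere in the string.
The match spans [0:4] → 'ixlg'.

'ixlg'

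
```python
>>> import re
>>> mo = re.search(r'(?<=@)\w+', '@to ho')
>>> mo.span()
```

(1, 3)

Because the assertion is zero-width, the text it checks is not consumed and won't appear in the result.
`search` walks the string left to right and returns the first match it finds.
The match spans [1:3] → 'to'.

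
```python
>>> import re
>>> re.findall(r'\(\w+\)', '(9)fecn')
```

['(9)']

Matches: at [0:3] → '(9)'.
No capturing groups, so `findall` returns the 1 full match string.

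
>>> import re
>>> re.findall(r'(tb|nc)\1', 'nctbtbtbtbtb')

A backreference is literal: `\1` must see the identical characters the first group matched.
Walking the string: at [2:6] match 'tbtb', group 1 = 'tb'; at [6:10] match 'tbtb', group 1 = 'tb'.
One capturing group, so `findall` returns just the captured substring from each match — 2 in all.

['tb', 'tb']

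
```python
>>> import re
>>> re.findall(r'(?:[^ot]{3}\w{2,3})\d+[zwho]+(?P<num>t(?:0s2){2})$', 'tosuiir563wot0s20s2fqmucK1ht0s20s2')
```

The pattern matches exactly 3 of any character except [ot], then 2 to 3 of a word character (non-capturing group); then one or more of a digit, then one or more of one of [zwho]; then a literal 't', then the literal '0s2' repeated 2 times (captured as 'num'); then anchored at the end.
Walking the string: at [19:34] match 'fqmucK1ht0s20s2', group 1 = 't0s20s2'.
Because there's exactly one group, `findall` drops the full match and keeps group 1 from the one hit.

['t0s20s2']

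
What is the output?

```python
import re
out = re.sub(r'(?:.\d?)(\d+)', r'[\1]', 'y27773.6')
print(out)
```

[7773][6]

This matches any character, then optionally a digit (non-capturing group); then one or more of a digit (captured).
`\1` in the replacement pulls in group 1's text for each match.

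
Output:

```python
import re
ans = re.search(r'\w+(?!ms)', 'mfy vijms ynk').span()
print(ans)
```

(0, 3)

The negative lookaround is zero-width — it rules out positions where the adjacent text would match, without consuming anything.
The match spans [0:3] → 'mfy'.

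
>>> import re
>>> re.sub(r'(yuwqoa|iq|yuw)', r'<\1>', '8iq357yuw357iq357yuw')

'8<iq>357<yuw>357<iq>357<yuw>'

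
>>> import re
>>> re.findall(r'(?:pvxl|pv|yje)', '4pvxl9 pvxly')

`|` is ordered: at each position the engine commits to the first alternative that works.
Since nothing is captured, `findall` lists the 2 matched substrings directly.

['pvxl', 'pvxl']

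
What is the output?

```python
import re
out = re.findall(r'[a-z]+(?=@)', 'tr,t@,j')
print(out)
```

Lookahead/lookbehind check context without consuming it, so the matched span excludes the asserted characters.
Scanning left to right: at [3:4] → 't'.
No capturing groups, so `findall` returns the 1 full match string.

['t']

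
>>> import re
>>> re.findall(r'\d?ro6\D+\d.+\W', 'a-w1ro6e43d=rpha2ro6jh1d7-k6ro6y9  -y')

Pattern: optionally a digit, then the literal 'ro6', then one or more of a non-digit; then a digit, then one or more of any character, then a non-word character.
Scanning left to right: at [3:36] → '1ro6e43d=rpha2ro6jh1d7-k6ro6y9  -'.
With no groups in the pattern, `findall` gives back each whole match — 1 here.

['1ro6e43d=rpha2ro6jh1d7-k6ro6y9  -']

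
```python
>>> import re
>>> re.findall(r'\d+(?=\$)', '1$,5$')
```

['1', '5']

The lookaround is zero-width — it requires the adjacent text to match without consuming it, so the asserted text isn't part of the match.
Walking the string: at [0:1] → '1'; at [3:4] → '5'.
With no groups in the pattern, `findall` gives back each whole match — 2 here.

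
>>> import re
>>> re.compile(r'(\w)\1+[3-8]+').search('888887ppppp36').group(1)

'8'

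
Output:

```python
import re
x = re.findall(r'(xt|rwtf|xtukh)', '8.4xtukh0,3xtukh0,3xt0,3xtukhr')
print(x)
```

['xt', 'xt', 'xt', 'xt']

`|` is ordered: at each position the engine commits to the first alternative that works.
Walking the string: at [3:5] match 'xt', group 1 = 'xt'; at [11:13] match 'xt', group 1 = 'xt'; at [19:21] match 'xt', group 1 = 'xt'; at [24:26] match 'xt', group 1 = 'xt'.
Because there's exactly one group, `findall` drops the full match and keeps group 1 from each hit.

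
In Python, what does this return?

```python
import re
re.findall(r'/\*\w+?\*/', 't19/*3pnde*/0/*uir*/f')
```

['/*3pnde*/', '/*uir*/']

No capturing groups, so `findall` returns the 2 full match strings.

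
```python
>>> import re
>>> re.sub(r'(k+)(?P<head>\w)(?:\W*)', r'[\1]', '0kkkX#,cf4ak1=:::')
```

'0[kkk]cf4a[k]'

The replacement refers to a captured group, so each match is rewritten using its own captured text.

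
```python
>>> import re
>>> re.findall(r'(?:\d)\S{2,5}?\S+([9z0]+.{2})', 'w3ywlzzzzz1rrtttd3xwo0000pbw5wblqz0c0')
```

['0c0']

Pattern: a digit (non-capturing group); then 2 to 5 of a non-whitespace character (lazy), then one or more of a non-whitespace character; then one or more of one of [9z0], then exactly 2 of any character (captured).
Because there's exactly one group, `findall` drops the full match and keeps group 1 from the one hit.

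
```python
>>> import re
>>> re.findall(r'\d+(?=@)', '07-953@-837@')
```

The positive lookaround only admits positions where the adjacent text matches; those characters stay outside the span.
Walking the string: at [3:6] → '953'; at [8:11] → '837'.
`findall` yields the raw match text (2 of them) because the pattern has no groups.

['953', '837']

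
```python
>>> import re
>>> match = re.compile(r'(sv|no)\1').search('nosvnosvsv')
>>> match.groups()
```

('sv',)

After group 1 captures some text, `\1` only succeeds where that same text appears again.
Unlike `match`, `search` isn't anchored — it looks for the pattern anywhere in the string.
The match spans [6:10] → 'svsv'.
Captured: group 1 = 'sv'.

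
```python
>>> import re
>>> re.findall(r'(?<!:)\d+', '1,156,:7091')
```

['1', '156', '091']

A negative assertion filters positions out without eating any characters.
Scanning left to right: at [0:1] → '1'; at [2:5] → '156'; at [8:11] → '091'.
No capturing groups, so `findall` returns the 3 full match strings.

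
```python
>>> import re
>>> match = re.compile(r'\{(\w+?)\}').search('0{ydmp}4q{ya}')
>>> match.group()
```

The match spans [1:7] → '{ydmp}'.

'{ydmp}'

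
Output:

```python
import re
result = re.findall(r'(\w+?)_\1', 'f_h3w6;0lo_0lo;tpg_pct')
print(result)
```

['0lo']

A backreference is literal: `\1` must see the identical characters the first group matched.
Scanning left to right: at [7:14] match '0lo_0lo', group 1 = '0lo'.
`findall` collects group 1 from the one match (1 total).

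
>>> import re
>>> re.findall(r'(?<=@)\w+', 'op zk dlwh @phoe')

The lookaround is zero-width — it requires the adjacent text to match without consuming it, so the asserted text isn't part of the match.
Scanning left to right: at [12:16] → 'phoe'.
`findall` yields the raw match text (1 of them) because the pattern has no groups.

['phoe']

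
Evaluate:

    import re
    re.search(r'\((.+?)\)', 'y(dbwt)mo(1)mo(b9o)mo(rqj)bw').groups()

('dbwt',)

The match spans [1:7] → '(dbwt)'.
Captured: group 1 = 'dbwt'.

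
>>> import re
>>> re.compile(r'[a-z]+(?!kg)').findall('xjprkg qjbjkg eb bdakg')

['xjprkg', 'qjbjkg', 'eb', 'bdakg']

A negative assertion filters positions out without eating any characters.
With no groups in the pattern, `findall` gives back each whole match — 4 here.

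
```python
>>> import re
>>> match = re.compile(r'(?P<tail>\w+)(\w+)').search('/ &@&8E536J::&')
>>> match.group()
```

Pattern: one or more of a word character (captured as 'tail'); then one or more of a word character (captured).
The match spans [5:11] → '8E536J'.

'8E536J'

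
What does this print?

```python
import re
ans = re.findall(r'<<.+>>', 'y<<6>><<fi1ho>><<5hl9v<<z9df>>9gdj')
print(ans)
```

Walking the string: at [1:30] → '<<6>><<fi1ho>><<5hl9v<<z9df>>'.
Since nothing is captured, `findall` lists the 1 matched substring directly.

['<<6>><<fi1ho>><<5hl9v<<z9df>>']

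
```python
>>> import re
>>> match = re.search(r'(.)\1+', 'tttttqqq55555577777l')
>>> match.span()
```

(0, 5)

`\1` has to match the exact text group 1 already captured.
The match spans [0:5] → 'ttttt'.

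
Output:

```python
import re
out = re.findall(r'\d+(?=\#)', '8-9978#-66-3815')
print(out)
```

The `(?=…)`/`(?<=…)` assertion just peeks at neighbouring text; it doesn't advance the match position.
Since nothing is captured, `findall` lists the 1 matched substring directly.

['9978']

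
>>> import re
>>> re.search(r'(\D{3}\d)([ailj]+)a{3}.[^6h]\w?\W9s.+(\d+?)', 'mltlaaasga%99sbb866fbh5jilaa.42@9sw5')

The pattern matches exactly 3 of a non-digit, then a digit (captured); then one or more of one of [ailj] (captured); then exactly 3 of the literal 'a', then any character, then any character except [6h]; then optionally a word character, then a non-word character, then the literal '9s'; then one or more of any character; then one or more of a digit (lazy) (captured).
`re.search` scans for the first position where the pattern succeeds.
Here nothing in the string fits, so the call returns None.

None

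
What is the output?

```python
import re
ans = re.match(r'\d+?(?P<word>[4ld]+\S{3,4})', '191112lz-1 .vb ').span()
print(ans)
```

(0, 10)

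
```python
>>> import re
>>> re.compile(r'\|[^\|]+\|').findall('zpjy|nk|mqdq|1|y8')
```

Walking the string: at [4:8] → '|nk|'; at [12:15] → '|1|'.
With no groups in the pattern, `findall` gives back each whole match — 2 here.

['|nk|', '|1|']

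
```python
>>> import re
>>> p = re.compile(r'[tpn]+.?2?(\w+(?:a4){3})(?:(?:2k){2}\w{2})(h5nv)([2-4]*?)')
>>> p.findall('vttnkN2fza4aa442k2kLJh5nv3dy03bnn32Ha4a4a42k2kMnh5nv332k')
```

[('N2fza4aa442k2kLJh5nv3dy03bnn32Ha4a4a4', 'h5nv', '')]

This matches one or more of one of [tpn]; then optionally any character, then optionally a literal '2'; then one or more of a word character, then the literal 'a4' repeated 3 times (captured); then the literal '2k' repeated 2 times, then exactly 2 of a word character (non-capturing group); then a literal 'h', then the literal '5nv' (captured); then zero or more of a character in [2-4] (lazy) (captured).
With the lazy modifier that quantifier settles for the fewest repetitions that let the rest of the pattern succeed (the atoms after it are unaffected and can still be greedy).
Matches: at [1:52] match 'ttnkN2fza4aa442k2kLJh5nv3dy03bnn32Ha4a4a42k2kMnh5nv', groups = ('N2fza4aa442k2kLJh5nv3dy03bnn32Ha4a4a4', 'h5nv', '').
`findall` packs the 3 group values into a tuple for every match.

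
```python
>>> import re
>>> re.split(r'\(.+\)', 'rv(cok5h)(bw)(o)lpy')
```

['rv', 'lpy']

The string is cut at each match, leaving 2 pieces.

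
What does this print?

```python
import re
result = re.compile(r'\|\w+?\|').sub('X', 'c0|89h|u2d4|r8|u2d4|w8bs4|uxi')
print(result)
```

c0Xu2d4Xu2d4Xuxi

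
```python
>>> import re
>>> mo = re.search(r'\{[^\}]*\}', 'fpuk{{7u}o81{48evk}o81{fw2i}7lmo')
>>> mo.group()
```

The match spans [4:9] → '{{7u}'.

'{{7u}'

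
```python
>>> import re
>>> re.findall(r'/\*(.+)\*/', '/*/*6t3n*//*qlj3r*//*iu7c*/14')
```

Because there's exactly one group, `findall` drops the full match and keeps group 1 from the one hit.

['/*6t3n*//*qlj3r*//*iu7c']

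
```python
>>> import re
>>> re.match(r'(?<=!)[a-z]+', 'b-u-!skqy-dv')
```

`re.match` only tries the pattern at the start of the string.
Here the string doesn't start with a match, so the call returns None.

None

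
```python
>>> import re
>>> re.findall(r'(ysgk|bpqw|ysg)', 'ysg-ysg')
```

Walking the string: at [0:3] match 'ysg', group 1 = 'ysg'; at [4:7] match 'ysg', group 1 = 'ysg'.
With a single group, `findall` returns only what that group captured — 2 items.

['ysg', 'ysg']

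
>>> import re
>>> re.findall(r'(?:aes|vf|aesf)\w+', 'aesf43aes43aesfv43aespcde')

No capturing groups, so `findall` returns the 1 full match string.

['aesf43aes43aesfv43aespcde']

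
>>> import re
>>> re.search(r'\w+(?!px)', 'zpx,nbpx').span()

(0, 3)

A negative assertion filters positions out without eating any characters.
The match spans [0:3] → 'zpx'.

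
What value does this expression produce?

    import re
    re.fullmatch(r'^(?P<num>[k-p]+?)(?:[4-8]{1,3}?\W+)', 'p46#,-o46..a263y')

None

Pattern: anchored at the start of the string; then one or more of a character in [k-p] (lazy) (captured as 'num'); then 1 to 3 of a character in [4-8] (lazy), then one or more of a non-word character (non-capturing group).
For `fullmatch`, every character of the input must be accounted for by the pattern.
Here there's no way to consume every character, so the call returns None.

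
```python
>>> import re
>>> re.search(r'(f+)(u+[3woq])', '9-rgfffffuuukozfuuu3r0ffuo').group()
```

The match spans [15:20] → 'fuuu3'.

'fuuu3'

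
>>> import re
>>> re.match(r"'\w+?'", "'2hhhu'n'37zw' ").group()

"'2hhhu'"

`re.match` won't scan ahead — the pattern has to work from the very first character.
The match spans [0:7] → "'2hhhu'".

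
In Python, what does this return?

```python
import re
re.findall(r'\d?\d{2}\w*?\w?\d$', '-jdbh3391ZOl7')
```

['3391ZOl7']

This matches optionally a digit, then exactly 2 of a digit; then zero or more of a word character (lazy), then optionally a word character, then a digit; then anchored at the end.
No capturing groups, so `findall` returns the 1 full match string.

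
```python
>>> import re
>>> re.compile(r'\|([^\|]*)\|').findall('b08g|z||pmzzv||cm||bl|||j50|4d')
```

['z', 'pmzzv', 'cm', 'bl', '']

Scanning left to right: at [4:7] match '|z|', group 1 = 'z'; at [7:14] match '|pmzzv|', group 1 = 'pmzzv'; at [14:18] match '|cm|', group 1 = 'cm'; at [18:22] match '|bl|', group 1 = 'bl'; at [22:24] match '||', group 1 = ''.
`findall` collects group 1 from each match (5 total).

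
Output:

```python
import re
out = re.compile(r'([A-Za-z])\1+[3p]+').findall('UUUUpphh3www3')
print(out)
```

The backreference `\1` re-matches whatever the first group consumed, character for character.
One capturing group, so `findall` returns just the captured substring from each match — 3 in all.

['U', 'h', 'w']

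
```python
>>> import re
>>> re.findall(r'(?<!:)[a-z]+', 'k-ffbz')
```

['k', 'ffbz']

The negative lookahead/lookbehind blocks any match where the forbidden context is present.
No capturing groups, so `findall` returns the 2 full match strings.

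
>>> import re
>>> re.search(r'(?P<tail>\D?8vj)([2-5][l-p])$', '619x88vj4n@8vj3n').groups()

Pattern: optionally a non-digit, then the literal '8vj' (captured as 'tail'); then a character in [2-5], then a character in [l-p] (captured); then anchored at the end.
Unlike `match`, `search` isn't anchored — it looks for the pattern anywhere in the string.
The match spans [10:16] → '@8vj3n'.
Captured: group 1 = '@8vj', group 2 = '3n'.

('@8vj', '3n')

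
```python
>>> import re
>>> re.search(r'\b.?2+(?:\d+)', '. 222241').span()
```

The match spans [2:8] → '222241'.

(2, 8)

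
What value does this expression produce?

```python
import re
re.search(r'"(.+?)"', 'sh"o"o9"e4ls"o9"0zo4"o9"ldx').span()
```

(2, 5)

Because the quantifier is non-greedy, it stops expanding at the earliest point where the rest of the pattern can succeed.
`search` walks the string left to right and returns the first match it finds.
The match spans [2:5] → '"o"'.
Captured: group 1 = 'o'.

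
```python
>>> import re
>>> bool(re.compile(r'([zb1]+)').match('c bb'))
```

False

Pattern: one or more of one of [zb1] (captured).
With `match`, the pattern is implicitly anchored at the beginning.
Here position 0 doesn't satisfy it, so the call returns None, and `bool(None)` is False.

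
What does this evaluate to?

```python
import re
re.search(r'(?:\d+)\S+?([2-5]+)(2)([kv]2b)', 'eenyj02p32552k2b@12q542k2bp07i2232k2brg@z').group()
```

'02p32552k2b'

With the lazy modifier that quantifier settles for the fewest repetitions that let the rest of the pattern succeed (the atoms after it are unaffected and can still be greedy).
The match spans [5:16] → '02p32552k2b'.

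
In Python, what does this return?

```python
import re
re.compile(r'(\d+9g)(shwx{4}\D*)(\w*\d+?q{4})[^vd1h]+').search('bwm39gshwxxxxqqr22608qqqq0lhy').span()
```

(3, 27)

This matches one or more of a digit, then the literal '9g' (captured); then the literal 'shw', then exactly 4 of the literal 'x', then zero or more of a non-digit (captured); then zero or more of a word character, then one or more of a digit (lazy), then exactly 4 of a literal 'q' (captured); then one or more of any character except [vd1h].
`re.search` scans for the first position where the pattern succeeds.
The match spans [3:27] → '39gshwxxxxqqr22608qqqq0l'.
Captured: group 1 = '39g', group 2 = 'shwxxxxqqr', group 3 = '22608qqqq'.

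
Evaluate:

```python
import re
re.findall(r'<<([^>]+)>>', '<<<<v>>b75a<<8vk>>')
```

Walking the string: at [0:7] match '<<<<v>>', group 1 = '<<v'; at [11:18] match '<<8vk>>', group 1 = '8vk'.
With a single group, `findall` returns only what that group captured — 2 items.

['<<v', '8vk']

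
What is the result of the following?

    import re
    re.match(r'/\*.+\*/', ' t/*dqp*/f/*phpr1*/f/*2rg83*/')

None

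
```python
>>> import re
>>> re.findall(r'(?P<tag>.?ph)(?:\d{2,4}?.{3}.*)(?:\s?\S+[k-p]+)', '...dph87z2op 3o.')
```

['dph']

This matches optionally any character, then the literal 'ph' (captured as 'tag'); then 2 to 4 of a digit (lazy), then exactly 3 of any character, then zero or more of any character (non-capturing group); then optionally whitespace, then one or more of a non-whitespace character, then one or more of a character in [k-p] (non-capturing group).
`findall` collects group 1 from the one match (1 total).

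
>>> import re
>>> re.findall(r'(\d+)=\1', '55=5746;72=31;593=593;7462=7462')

['5', '593', '7462']

After group 1 captures some text, `\1` only succeeds where that same text appears again.
Walking the string: at [1:4] match '5=5', group 1 = '5'; at [14:21] match '593=593', group 1 = '593'; at [22:31] match '7462=7462', group 1 = '7462'.
Because there's exactly one group, `findall` drops the full match and keeps group 1 from each hit.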